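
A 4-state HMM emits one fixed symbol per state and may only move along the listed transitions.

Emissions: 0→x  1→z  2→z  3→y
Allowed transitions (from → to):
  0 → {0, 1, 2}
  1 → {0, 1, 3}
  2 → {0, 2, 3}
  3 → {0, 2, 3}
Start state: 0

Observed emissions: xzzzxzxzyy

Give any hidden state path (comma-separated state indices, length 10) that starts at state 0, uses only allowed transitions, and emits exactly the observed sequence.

  0: obs=x cand={0} pick 0 [start]
  1: obs=z cand={1,2} pick 2 [0->2 ok]
  2: obs=z cand={1,2} pick 2 [2->2 ok]
  3: obs=z cand={1,2} pick 2 [2->2 ok]
  4: obs=x cand={0} pick 0 [2->0 ok]
  5: obs=z cand={1,2} pick 1 [0->1 ok]
  6: obs=x cand={0} pick 0 [1->0 ok]
  7: obs=z cand={1,2} pick 2 [0->2 ok]
  8: obs=y cand={3} pick 3 [2->3 ok]
  9: obs=y cand={3} pick 3 [3->3 ok]

0,2,2,2,0,1,0,2,3,3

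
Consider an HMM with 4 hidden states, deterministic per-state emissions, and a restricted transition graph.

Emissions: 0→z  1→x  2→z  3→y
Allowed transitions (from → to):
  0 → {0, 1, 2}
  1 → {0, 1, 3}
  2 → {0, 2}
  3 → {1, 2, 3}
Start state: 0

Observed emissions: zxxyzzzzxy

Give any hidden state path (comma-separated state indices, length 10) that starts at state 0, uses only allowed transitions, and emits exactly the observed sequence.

  0: obs=z cand={0,2} pick 0 [start]
  1: obs=x cand={1} pick 1 [0->1 ok]
  2: obs=x cand={1} pick 1 [1->1 ok]
  3: obs=y cand={3} pick 3 [1->3 ok]
  4: obs=z cand={0,2} pick 2 [3->2 ok]
  5: obs=z cand={0,2} pick 2 [2->2 ok]
  6: obs=z cand={0,2} pick 0 [2->0 ok]
  7: obs=z cand={0,2} pick 0 [0->0 ok]
  8: obs=x cand={1} pick 1 [0->1 ok]
  9: obs=y cand={3} pick 3 [1->3 ok]

0,1,1,3,2,2,0,0,1,3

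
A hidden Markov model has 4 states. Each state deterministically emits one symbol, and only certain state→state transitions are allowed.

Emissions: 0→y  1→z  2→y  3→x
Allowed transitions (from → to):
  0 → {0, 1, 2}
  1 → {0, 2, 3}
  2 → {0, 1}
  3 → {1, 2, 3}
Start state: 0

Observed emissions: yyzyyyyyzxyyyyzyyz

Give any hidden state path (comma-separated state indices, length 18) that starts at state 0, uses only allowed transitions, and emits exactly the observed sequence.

0,2,1,2,0,2,0,2,1,3,2,0,0,0,1,0,2,1

  [0] y  {0,2}  => 0  start
  [1] y  {0,2}  => 2  0->2 ok
  [2] z  {1}  => 1  2->1 ok
  [3] y  {0,2}  => 2  1->2 ok
  [4] y  {0,2}  => 0  2->0 ok
  [5] y  {0,2}  => 2  0->2 ok
  [6] y  {0,2}  => 0  2->0 ok
  [7] y  {0,2}  => 2  0->2 ok
  [8] z  {1}  => 1  2->1 ok
  [9] x  {3}  => 3  1->3 ok
  [10] y  {0,2}  => 2  3->2 ok
  [11] y  {0,2}  => 0  2->0 ok
  [12] y  {0,2}  => 0  0->0 ok
  [13] y  {0,2}  => 0  0->0 ok
  [14] z  {1}  => 1  0->1 ok
  [15] y  {0,2}  => 0  1->0 ok
  [16] y  {0,2}  => 2  0->2 ok
  [17] z  {1}  => 1  2->1 ok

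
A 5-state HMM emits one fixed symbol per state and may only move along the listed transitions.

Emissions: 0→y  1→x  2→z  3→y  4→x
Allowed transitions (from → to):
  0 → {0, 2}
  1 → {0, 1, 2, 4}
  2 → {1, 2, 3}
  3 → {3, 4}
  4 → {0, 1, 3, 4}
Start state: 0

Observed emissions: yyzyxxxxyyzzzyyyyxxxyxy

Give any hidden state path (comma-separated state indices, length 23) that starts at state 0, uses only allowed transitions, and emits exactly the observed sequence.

  [0] y  {0,3}  => 0  start
  [1] y  {0,3}  => 0  0->0 ok
  [2] z  {2}  => 2  0->2 ok
  [3] y  {0,3}  => 3  2->3 ok
  [4] x  {1,4}  => 4  3->4 ok
  [5] x  {1,4}  => 1  4->1 ok
  [6] x  {1,4}  => 4  1->4 ok
  [7] x  {1,4}  => 4  4->4 ok
  [8] y  {0,3}  => 0  4->0 ok
  [9] y  {0,3}  => 0  0->0 ok
  [10] z  {2}  => 2  0->2 ok
  [11] z  {2}  => 2  2->2 ok
  [12] z  {2}  => 2  2->2 ok
  [13] y  {0,3}  => 3  2->3 ok
  [14] y  {0,3}  => 3  3->3 ok
  [15] y  {0,3}  => 3  3->3 ok
  [16] y  {0,3}  => 3  3->3 ok
  [17] x  {1,4}  => 4  3->4 ok
  [18] x  {1,4}  => 1  4->1 ok
  [19] x  {1,4}  => 4  1->4 ok
  [20] y  {0,3}  => 3  4->3 ok
  [21] x  {1,4}  => 4  3->4 ok
  [22] y  {0,3}  => 0  4->0 ok

0,0,2,3,4,1,4,4,0,0,2,2,2,3,3,3,3,4,1,4,3,4,0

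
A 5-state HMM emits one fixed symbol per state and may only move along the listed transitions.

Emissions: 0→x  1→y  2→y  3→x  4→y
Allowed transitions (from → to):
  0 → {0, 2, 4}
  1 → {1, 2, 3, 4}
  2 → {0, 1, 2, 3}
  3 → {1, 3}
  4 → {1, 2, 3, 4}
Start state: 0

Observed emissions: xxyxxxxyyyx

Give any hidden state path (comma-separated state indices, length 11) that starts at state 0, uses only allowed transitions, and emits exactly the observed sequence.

  [0] x  {0,3}  => 0  start
  [1] x  {0,3}  => 0  0->0 ok
  [2] y  {1,2,4}  => 4  0->4 ok
  [3] x  {0,3}  => 3  4->3 ok
  [4] x  {0,3}  => 3  3->3 ok
  [5] x  {0,3}  => 3  3->3 ok
  [6] x  {0,3}  => 3  3->3 ok
  [7] y  {1,2,4}  => 1  3->1 ok
  [8] y  {1,2,4}  => 4  1->4 ok
  [9] y  {1,2,4}  => 4  4->4 ok
  [10] x  {0,3}  => 3  4->3 ok

0,0,4,3,3,3,3,1,4,4,3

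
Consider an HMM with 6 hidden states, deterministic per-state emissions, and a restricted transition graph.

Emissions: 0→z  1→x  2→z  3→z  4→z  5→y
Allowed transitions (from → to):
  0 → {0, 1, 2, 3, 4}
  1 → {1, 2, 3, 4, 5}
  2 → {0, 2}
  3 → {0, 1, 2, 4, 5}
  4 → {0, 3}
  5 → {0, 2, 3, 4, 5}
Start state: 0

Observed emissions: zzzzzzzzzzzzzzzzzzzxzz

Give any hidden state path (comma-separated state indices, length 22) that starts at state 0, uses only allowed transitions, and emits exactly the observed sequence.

  t0 'z' -> {0,2,3,4}, take 0 (start)
  t1 'z' -> {0,2,3,4}, take 0 (0->0 ok)
  t2 'z' -> {0,2,3,4}, take 3 (0->3 ok)
  t3 'z' -> {0,2,3,4}, take 4 (3->4 ok)
  t4 'z' -> {0,2,3,4}, take 0 (4->0 ok)
  t5 'z' -> {0,2,3,4}, take 0 (0->0 ok)
  t6 'z' -> {0,2,3,4}, take 0 (0->0 ok)
  t7 'z' -> {0,2,3,4}, take 3 (0->3 ok)
  t8 'z' -> {0,2,3,4}, take 2 (3->2 ok)
  t9 'z' -> {0,2,3,4}, take 2 (2->2 ok)
  t10 'z' -> {0,2,3,4}, take 0 (2->0 ok)
  t11 'z' -> {0,2,3,4}, take 3 (0->3 ok)
  t12 'z' -> {0,2,3,4}, take 4 (3->4 ok)
  t13 'z' -> {0,2,3,4}, take 3 (4->3 ok)
  t14 'z' -> {0,2,3,4}, take 4 (3->4 ok)
  t15 'z' -> {0,2,3,4}, take 3 (4->3 ok)
  t16 'z' -> {0,2,3,4}, take 4 (3->4 ok)
  t17 'z' -> {0,2,3,4}, take 0 (4->0 ok)
  t18 'z' -> {0,2,3,4}, take 0 (0->0 ok)
  t19 'x' -> {1}, take 1 (0->1 ok)
  t20 'z' -> {0,2,3,4}, take 4 (1->4 ok)
  t21 'z' -> {0,2,3,4}, take 0 (4->0 ok)

0,0,3,4,0,0,0,3,2,2,0,3,4,3,4,3,4,0,0,1,4,0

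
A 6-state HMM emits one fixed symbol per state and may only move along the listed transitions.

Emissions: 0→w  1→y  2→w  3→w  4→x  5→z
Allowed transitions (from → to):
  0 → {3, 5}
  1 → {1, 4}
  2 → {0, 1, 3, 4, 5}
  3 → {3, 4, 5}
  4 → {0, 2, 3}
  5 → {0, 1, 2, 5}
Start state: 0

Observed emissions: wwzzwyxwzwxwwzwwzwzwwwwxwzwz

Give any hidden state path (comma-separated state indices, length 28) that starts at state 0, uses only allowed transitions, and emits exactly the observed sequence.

  0: obs=w cand={0,2,3} pick 0 [start]
  1: obs=w cand={0,2,3} pick 3 [0->3 ok]
  2: obs=z cand={5} pick 5 [3->5 ok]
  3: obs=z cand={5} pick 5 [5->5 ok]
  4: obs=w cand={0,2,3} pick 2 [5->2 ok]
  5: obs=y cand={1} pick 1 [2->1 ok]
  6: obs=x cand={4} pick 4 [1->4 ok]
  7: obs=w cand={0,2,3} pick 2 [4->2 ok]
  8: obs=z cand={5} pick 5 [2->5 ok]
  9: obs=w cand={0,2,3} pick 2 [5->2 ok]
  10: obs=x cand={4} pick 4 [2->4 ok]
  11: obs=w cand={0,2,3} pick 2 [4->2 ok]
  12: obs=w cand={0,2,3} pick 0 [2->0 ok]
  13: obs=z cand={5} pick 5 [0->5 ok]
  14: obs=w cand={0,2,3} pick 2 [5->2 ok]
  15: obs=w cand={0,2,3} pick 3 [2->3 ok]
  16: obs=z cand={5} pick 5 [3->5 ok]
  17: obs=w cand={0,2,3} pick 0 [5->0 ok]
  18: obs=z cand={5} pick 5 [0->5 ok]
  19: obs=w cand={0,2,3} pick 0 [5->0 ok]
  20: obs=w cand={0,2,3} pick 3 [0->3 ok]
  21: obs=w cand={0,2,3} pick 3 [3->3 ok]
  22: obs=w cand={0,2,3} pick 3 [3->3 ok]
  23: obs=x cand={4} pick 4 [3->4 ok]
  24: obs=w cand={0,2,3} pick 3 [4->3 ok]
  25: obs=z cand={5} pick 5 [3->5 ok]
  26: obs=w cand={0,2,3} pick 2 [5->2 ok]
  27: obs=z cand={5} pick 5 [2->5 ok]

0,3,5,5,2,1,4,2,5,2,4,2,0,5,2,3,5,0,5,0,3,3,3,4,3,5,2,5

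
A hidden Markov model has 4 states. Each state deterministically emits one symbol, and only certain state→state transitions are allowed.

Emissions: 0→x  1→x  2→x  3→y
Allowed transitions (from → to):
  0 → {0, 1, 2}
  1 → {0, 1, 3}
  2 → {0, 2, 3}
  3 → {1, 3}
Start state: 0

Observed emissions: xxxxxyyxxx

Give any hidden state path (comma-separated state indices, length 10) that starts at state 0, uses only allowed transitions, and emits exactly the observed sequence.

  t0 'x' -> {0,1,2}, take 0 (start)
  t1 'x' -> {0,1,2}, take 1 (0->1 ok)
  t2 'x' -> {0,1,2}, take 1 (1->1 ok)
  t3 'x' -> {0,1,2}, take 0 (1->0 ok)
  t4 'x' -> {0,1,2}, take 2 (0->2 ok)
  t5 'y' -> {3}, take 3 (2->3 ok)
  t6 'y' -> {3}, take 3 (3->3 ok)
  t7 'x' -> {0,1,2}, take 1 (3->1 ok)
  t8 'x' -> {0,1,2}, take 0 (1->0 ok)
  t9 'x' -> {0,1,2}, take 2 (0->2 ok)

0,1,1,0,2,3,3,1,0,2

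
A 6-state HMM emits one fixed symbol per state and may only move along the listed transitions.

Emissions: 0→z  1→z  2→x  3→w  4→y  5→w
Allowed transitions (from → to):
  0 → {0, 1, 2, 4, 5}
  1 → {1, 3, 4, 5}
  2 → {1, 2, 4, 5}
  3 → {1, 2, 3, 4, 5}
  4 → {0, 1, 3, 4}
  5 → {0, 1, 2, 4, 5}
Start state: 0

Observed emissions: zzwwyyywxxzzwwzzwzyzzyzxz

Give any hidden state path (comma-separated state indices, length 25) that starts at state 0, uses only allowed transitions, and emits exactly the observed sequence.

  pos 0: z in {0,1}, choose 0; start
  pos 1: z in {0,1}, choose 1; 0->1 ok
  pos 2: w in {3,5}, choose 3; 1->3 ok
  pos 3: w in {3,5}, choose 5; 3->5 ok
  pos 4: y in {4}, choose 4; 5->4 ok
  pos 5: y in {4}, choose 4; 4->4 ok
  pos 6: y in {4}, choose 4; 4->4 ok
  pos 7: w in {3,5}, choose 3; 4->3 ok
  pos 8: x in {2}, choose 2; 3->2 ok
  pos 9: x in {2}, choose 2; 2->2 ok
  pos 10: z in {0,1}, choose 1; 2->1 ok
  pos 11: z in {0,1}, choose 1; 1->1 ok
  pos 12: w in {3,5}, choose 3; 1->3 ok
  pos 13: w in {3,5}, choose 5; 3->5 ok
  pos 14: z in {0,1}, choose 1; 5->1 ok
  pos 15: z in {0,1}, choose 1; 1->1 ok
  pos 16: w in {3,5}, choose 5; 1->5 ok
  pos 17: z in {0,1}, choose 1; 5->1 ok
  pos 18: y in {4}, choose 4; 1->4 ok
  pos 19: z in {0,1}, choose 0; 4->0 ok
  pos 20: z in {0,1}, choose 0; 0->0 ok
  pos 21: y in {4}, choose 4; 0->4 ok
  pos 22: z in {0,1}, choose 0; 4->0 ok
  pos 23: x in {2}, choose 2; 0->2 ok
  pos 24: z in {0,1}, choose 1; 2->1 ok

0,1,3,5,4,4,4,3,2,2,1,1,3,5,1,1,5,1,4,0,0,4,0,2,1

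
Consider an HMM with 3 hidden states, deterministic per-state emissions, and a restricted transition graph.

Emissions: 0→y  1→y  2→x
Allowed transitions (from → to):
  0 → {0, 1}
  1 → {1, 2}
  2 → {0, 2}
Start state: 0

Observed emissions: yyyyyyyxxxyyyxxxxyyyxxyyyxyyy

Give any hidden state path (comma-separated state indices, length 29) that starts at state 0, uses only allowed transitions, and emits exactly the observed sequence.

0,0,1,1,1,1,1,2,2,2,0,0,1,2,2,2,2,0,0,1,2,2,0,0,1,2,0,1,1

  0: obs=y cand={0,1} pick 0 [start]
  1: obs=y cand={0,1} pick 0 [0->0 ok]
  2: obs=y cand={0,1} pick 1 [0->1 ok]
  3: obs=y cand={0,1} pick 1 [1->1 ok]
  4: obs=y cand={0,1} pick 1 [1->1 ok]
  5: obs=y cand={0,1} pick 1 [1->1 ok]
  6: obs=y cand={0,1} pick 1 [1->1 ok]
  7: obs=x cand={2} pick 2 [1->2 ok]
  8: obs=x cand={2} pick 2 [2->2 ok]
  9: obs=x cand={2} pick 2 [2->2 ok]
  10: obs=y cand={0,1} pick 0 [2->0 ok]
  11: obs=y cand={0,1} pick 0 [0->0 ok]
  12: obs=y cand={0,1} pick 1 [0->1 ok]
  13: obs=x cand={2} pick 2 [1->2 ok]
  14: obs=x cand={2} pick 2 [2->2 ok]
  15: obs=x cand={2} pick 2 [2->2 ok]
  16: obs=x cand={2} pick 2 [2->2 ok]
  17: obs=y cand={0,1} pick 0 [2->0 ok]
  18: obs=y cand={0,1} pick 0 [0->0 ok]
  19: obs=y cand={0,1} pick 1 [0->1 ok]
  20: obs=x cand={2} pick 2 [1->2 ok]
  21: obs=x cand={2} pick 2 [2->2 ok]
  22: obs=y cand={0,1} pick 0 [2->0 ok]
  23: obs=y cand={0,1} pick 0 [0->0 ok]
  24: obs=y cand={0,1} pick 1 [0->1 ok]
  25: obs=x cand={2} pick 2 [1->2 ok]
  26: obs=y cand={0,1} pick 0 [2->0 ok]
  27: obs=y cand={0,1} pick 1 [0->1 ok]
  28: obs=y cand={0,1} pick 1 [1->1 ok]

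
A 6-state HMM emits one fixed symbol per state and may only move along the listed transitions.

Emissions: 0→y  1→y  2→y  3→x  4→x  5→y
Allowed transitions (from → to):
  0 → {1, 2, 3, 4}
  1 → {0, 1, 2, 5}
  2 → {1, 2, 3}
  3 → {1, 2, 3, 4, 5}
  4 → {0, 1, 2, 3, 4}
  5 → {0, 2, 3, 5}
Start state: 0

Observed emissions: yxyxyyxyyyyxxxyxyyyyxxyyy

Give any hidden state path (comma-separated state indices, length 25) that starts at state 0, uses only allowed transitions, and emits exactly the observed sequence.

  0: obs=y cand={0,1,2,5} pick 0 [start]
  1: obs=x cand={3,4} pick 4 [0->4 ok]
  2: obs=y cand={0,1,2,5} pick 0 [4->0 ok]
  3: obs=x cand={3,4} pick 3 [0->3 ok]
  4: obs=y cand={0,1,2,5} pick 1 [3->1 ok]
  5: obs=y cand={0,1,2,5} pick 2 [1->2 ok]
  6: obs=x cand={3,4} pick 3 [2->3 ok]
  7: obs=y cand={0,1,2,5} pick 1 [3->1 ok]
  8: obs=y cand={0,1,2,5} pick 1 [1->1 ok]
  9: obs=y cand={0,1,2,5} pick 1 [1->1 ok]
  10: obs=y cand={0,1,2,5} pick 5 [1->5 ok]
  11: obs=x cand={3,4} pick 3 [5->3 ok]
  12: obs=x cand={3,4} pick 3 [3->3 ok]
  13: obs=x cand={3,4} pick 4 [3->4 ok]
  14: obs=y cand={0,1,2,5} pick 0 [4->0 ok]
  15: obs=x cand={3,4} pick 3 [0->3 ok]
  16: obs=y cand={0,1,2,5} pick 1 [3->1 ok]
  17: obs=y cand={0,1,2,5} pick 1 [1->1 ok]
  18: obs=y cand={0,1,2,5} pick 5 [1->5 ok]
  19: obs=y cand={0,1,2,5} pick 0 [5->0 ok]
  20: obs=x cand={3,4} pick 4 [0->4 ok]
  21: obs=x cand={3,4} pick 4 [4->4 ok]
  22: obs=y cand={0,1,2,5} pick 0 [4->0 ok]
  23: obs=y cand={0,1,2,5} pick 1 [0->1 ok]
  24: obs=y cand={0,1,2,5} pick 0 [1->0 ok]

0,4,0,3,1,2,3,1,1,1,5,3,3,4,0,3,1,1,5,0,4,4,0,1,0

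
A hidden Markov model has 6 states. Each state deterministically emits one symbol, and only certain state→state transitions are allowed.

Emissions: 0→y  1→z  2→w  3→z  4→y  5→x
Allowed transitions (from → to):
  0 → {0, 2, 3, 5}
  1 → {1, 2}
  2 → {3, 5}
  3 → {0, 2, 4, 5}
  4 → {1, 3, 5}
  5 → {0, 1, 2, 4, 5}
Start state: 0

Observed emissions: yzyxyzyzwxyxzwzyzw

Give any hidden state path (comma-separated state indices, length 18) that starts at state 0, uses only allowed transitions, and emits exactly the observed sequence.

0,3,4,5,4,3,4,1,2,5,4,5,1,2,3,4,1,2

  pos 0: y in {0,4}, choose 0; start
  pos 1: z in {1,3}, choose 3; 0->3 ok
  pos 2: y in {0,4}, choose 4; 3->4 ok
  pos 3: x in {5}, choose 5; 4->5 ok
  pos 4: y in {0,4}, choose 4; 5->4 ok
  pos 5: z in {1,3}, choose 3; 4->3 ok
  pos 6: y in {0,4}, choose 4; 3->4 ok
  pos 7: z in {1,3}, choose 1; 4->1 ok
  pos 8: w in {2}, choose 2; 1->2 ok
  pos 9: x in {5}, choose 5; 2->5 ok
  pos 10: y in {0,4}, choose 4; 5->4 ok
  pos 11: x in {5}, choose 5; 4->5 ok
  pos 12: z in {1,3}, choose 1; 5->1 ok
  pos 13: w in {2}, choose 2; 1->2 ok
  pos 14: z in {1,3}, choose 3; 2->3 ok
  pos 15: y in {0,4}, choose 4; 3->4 ok
  pos 16: z in {1,3}, choose 1; 4->1 ok
  pos 17: w in {2}, choose 2; 1->2 ok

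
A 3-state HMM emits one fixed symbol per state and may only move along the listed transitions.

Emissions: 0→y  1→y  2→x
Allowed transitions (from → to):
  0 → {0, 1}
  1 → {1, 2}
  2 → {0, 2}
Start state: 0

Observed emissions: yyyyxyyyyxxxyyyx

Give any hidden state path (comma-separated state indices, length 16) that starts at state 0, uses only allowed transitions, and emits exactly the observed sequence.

  0: obs=y cand={0,1} pick 0 [start]
  1: obs=y cand={0,1} pick 0 [0->0 ok]
  2: obs=y cand={0,1} pick 0 [0->0 ok]
  3: obs=y cand={0,1} pick 1 [0->1 ok]
  4: obs=x cand={2} pick 2 [1->2 ok]
  5: obs=y cand={0,1} pick 0 [2->0 ok]
  6: obs=y cand={0,1} pick 0 [0->0 ok]
  7: obs=y cand={0,1} pick 1 [0->1 ok]
  8: obs=y cand={0,1} pick 1 [1->1 ok]
  9: obs=x cand={2} pick 2 [1->2 ok]
  10: obs=x cand={2} pick 2 [2->2 ok]
  11: obs=x cand={2} pick 2 [2->2 ok]
  12: obs=y cand={0,1} pick 0 [2->0 ok]
  13: obs=y cand={0,1} pick 0 [0->0 ok]
  14: obs=y cand={0,1} pick 1 [0->1 ok]
  15: obs=x cand={2} pick 2 [1->2 ok]

0,0,0,1,2,0,0,1,1,2,2,2,0,0,1,2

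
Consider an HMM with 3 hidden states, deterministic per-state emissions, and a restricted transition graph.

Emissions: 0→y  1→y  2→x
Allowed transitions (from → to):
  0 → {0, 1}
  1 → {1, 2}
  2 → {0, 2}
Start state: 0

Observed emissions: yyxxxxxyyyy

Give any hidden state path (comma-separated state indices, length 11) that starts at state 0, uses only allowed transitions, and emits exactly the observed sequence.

0,1,2,2,2,2,2,0,0,0,0

  t0 'y' -> {0,1}, take 0 (start)
  t1 'y' -> {0,1}, take 1 (0->1 ok)
  t2 'x' -> {2}, take 2 (1->2 ok)
  t3 'x' -> {2}, take 2 (2->2 ok)
  t4 'x' -> {2}, take 2 (2->2 ok)
  t5 'x' -> {2}, take 2 (2->2 ok)
  t6 'x' -> {2}, take 2 (2->2 ok)
  t7 'y' -> {0,1}, take 0 (2->0 ok)
  t8 'y' -> {0,1}, take 0 (0->0 ok)
  t9 'y' -> {0,1}, take 0 (0->0 ok)
  t10 'y' -> {0,1}, take 0 (0->0 ok)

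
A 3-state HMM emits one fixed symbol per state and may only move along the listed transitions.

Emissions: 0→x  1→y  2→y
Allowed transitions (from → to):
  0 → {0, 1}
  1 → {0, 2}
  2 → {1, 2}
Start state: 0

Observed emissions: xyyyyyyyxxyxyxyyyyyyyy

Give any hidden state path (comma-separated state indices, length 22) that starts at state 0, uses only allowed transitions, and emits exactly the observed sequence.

  pos 0: x in {0}, choose 0; start
  pos 1: y in {1,2}, choose 1; 0->1 ok
  pos 2: y in {1,2}, choose 2; 1->2 ok
  pos 3: y in {1,2}, choose 1; 2->1 ok
  pos 4: y in {1,2}, choose 2; 1->2 ok
  pos 5: y in {1,2}, choose 2; 2->2 ok
  pos 6: y in {1,2}, choose 2; 2->2 ok
  pos 7: y in {1,2}, choose 1; 2->1 ok
  pos 8: x in {0}, choose 0; 1->0 ok
  pos 9: x in {0}, choose 0; 0->0 ok
  pos 10: y in {1,2}, choose 1; 0->1 ok
  pos 11: x in {0}, choose 0; 1->0 ok
  pos 12: y in {1,2}, choose 1; 0->1 ok
  pos 13: x in {0}, choose 0; 1->0 ok
  pos 14: y in {1,2}, choose 1; 0->1 ok
  pos 15: y in {1,2}, choose 2; 1->2 ok
  pos 16: y in {1,2}, choose 1; 2->1 ok
  pos 17: y in {1,2}, choose 2; 1->2 ok
  pos 18: y in {1,2}, choose 1; 2->1 ok
  pos 19: y in {1,2}, choose 2; 1->2 ok
  pos 20: y in {1,2}, choose 2; 2->2 ok
  pos 21: y in {1,2}, choose 2; 2->2 ok

0,1,2,1,2,2,2,1,0,0,1,0,1,0,1,2,1,2,1,2,2,2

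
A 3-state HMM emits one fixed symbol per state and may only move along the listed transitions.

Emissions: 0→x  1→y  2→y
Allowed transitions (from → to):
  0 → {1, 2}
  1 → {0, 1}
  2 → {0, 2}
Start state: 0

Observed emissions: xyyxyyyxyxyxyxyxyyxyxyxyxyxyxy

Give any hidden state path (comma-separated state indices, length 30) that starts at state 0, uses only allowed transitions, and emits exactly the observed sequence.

  [0] x  {0}  => 0  start
  [1] y  {1,2}  => 2  0->2 ok
  [2] y  {1,2}  => 2  2->2 ok
  [3] x  {0}  => 0  2->0 ok
  [4] y  {1,2}  => 1  0->1 ok
  [5] y  {1,2}  => 1  1->1 ok
  [6] y  {1,2}  => 1  1->1 ok
  [7] x  {0}  => 0  1->0 ok
  [8] y  {1,2}  => 1  0->1 ok
  [9] x  {0}  => 0  1->0 ok
  [10] y  {1,2}  => 2  0->2 ok
  [11] x  {0}  => 0  2->0 ok
  [12] y  {1,2}  => 1  0->1 ok
  [13] x  {0}  => 0  1->0 ok
  [14] y  {1,2}  => 2  0->2 ok
  [15] x  {0}  => 0  2->0 ok
  [16] y  {1,2}  => 1  0->1 ok
  [17] y  {1,2}  => 1  1->1 ok
  [18] x  {0}  => 0  1->0 ok
  [19] y  {1,2}  => 1  0->1 ok
  [20] x  {0}  => 0  1->0 ok
  [21] y  {1,2}  => 2  0->2 ok
  [22] x  {0}  => 0  2->0 ok
  [23] y  {1,2}  => 2  0->2 ok
  [24] x  {0}  => 0  2->0 ok
  [25] y  {1,2}  => 2  0->2 ok
  [26] x  {0}  => 0  2->0 ok
  [27] y  {1,2}  => 1  0->1 ok
  [28] x  {0}  => 0  1->0 ok
  [29] y  {1,2}  => 2  0->2 ok

0,2,2,0,1,1,1,0,1,0,2,0,1,0,2,0,1,1,0,1,0,2,0,2,0,2,0,1,0,2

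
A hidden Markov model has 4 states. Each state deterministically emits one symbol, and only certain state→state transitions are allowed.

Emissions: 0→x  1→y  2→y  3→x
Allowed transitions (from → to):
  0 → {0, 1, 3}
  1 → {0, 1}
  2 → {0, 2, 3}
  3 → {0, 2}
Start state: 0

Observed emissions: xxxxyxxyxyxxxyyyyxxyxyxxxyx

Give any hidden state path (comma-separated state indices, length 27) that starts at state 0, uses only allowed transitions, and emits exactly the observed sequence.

  [0] x  {0,3}  => 0  start
  [1] x  {0,3}  => 0  0->0 ok
  [2] x  {0,3}  => 0  0->0 ok
  [3] x  {0,3}  => 3  0->3 ok
  [4] y  {1,2}  => 2  3->2 ok
  [5] x  {0,3}  => 0  2->0 ok
  [6] x  {0,3}  => 3  0->3 ok
  [7] y  {1,2}  => 2  3->2 ok
  [8] x  {0,3}  => 3  2->3 ok
  [9] y  {1,2}  => 2  3->2 ok
  [10] x  {0,3}  => 3  2->3 ok
  [11] x  {0,3}  => 0  3->0 ok
  [12] x  {0,3}  => 3  0->3 ok
  [13] y  {1,2}  => 2  3->2 ok
  [14] y  {1,2}  => 2  2->2 ok
  [15] y  {1,2}  => 2  2->2 ok
  [16] y  {1,2}  => 2  2->2 ok
  [17] x  {0,3}  => 0  2->0 ok
  [18] x  {0,3}  => 3  0->3 ok
  [19] y  {1,2}  => 2  3->2 ok
  [20] x  {0,3}  => 3  2->3 ok
  [21] y  {1,2}  => 2  3->2 ok
  [22] x  {0,3}  => 0  2->0 ok
  [23] x  {0,3}  => 0  0->0 ok
  [24] x  {0,3}  => 3  0->3 ok
  [25] y  {1,2}  => 2  3->2 ok
  [26] x  {0,3}  => 0  2->0 ok

0,0,0,3,2,0,3,2,3,2,3,0,3,2,2,2,2,0,3,2,3,2,0,0,3,2,0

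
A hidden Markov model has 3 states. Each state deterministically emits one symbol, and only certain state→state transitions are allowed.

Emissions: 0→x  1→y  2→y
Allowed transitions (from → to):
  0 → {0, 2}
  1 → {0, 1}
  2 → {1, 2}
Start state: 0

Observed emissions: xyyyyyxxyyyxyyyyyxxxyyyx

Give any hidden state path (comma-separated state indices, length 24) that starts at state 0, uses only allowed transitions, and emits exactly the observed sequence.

  pos 0: x in {0}, choose 0; start
  pos 1: y in {1,2}, choose 2; 0->2 ok
  pos 2: y in {1,2}, choose 2; 2->2 ok
  pos 3: y in {1,2}, choose 1; 2->1 ok
  pos 4: y in {1,2}, choose 1; 1->1 ok
  pos 5: y in {1,2}, choose 1; 1->1 ok
  pos 6: x in {0}, choose 0; 1->0 ok
  pos 7: x in {0}, choose 0; 0->0 ok
  pos 8: y in {1,2}, choose 2; 0->2 ok
  pos 9: y in {1,2}, choose 1; 2->1 ok
  pos 10: y in {1,2}, choose 1; 1->1 ok
  pos 11: x in {0}, choose 0; 1->0 ok
  pos 12: y in {1,2}, choose 2; 0->2 ok
  pos 13: y in {1,2}, choose 2; 2->2 ok
  pos 14: y in {1,2}, choose 2; 2->2 ok
  pos 15: y in {1,2}, choose 1; 2->1 ok
  pos 16: y in {1,2}, choose 1; 1->1 ok
  pos 17: x in {0}, choose 0; 1->0 ok
  pos 18: x in {0}, choose 0; 0->0 ok
  pos 19: x in {0}, choose 0; 0->0 ok
  pos 20: y in {1,2}, choose 2; 0->2 ok
  pos 21: y in {1,2}, choose 2; 2->2 ok
  pos 22: y in {1,2}, choose 1; 2->1 ok
  pos 23: x in {0}, choose 0; 1->0 ok

0,2,2,1,1,1,0,0,2,1,1,0,2,2,2,1,1,0,0,0,2,2,1,0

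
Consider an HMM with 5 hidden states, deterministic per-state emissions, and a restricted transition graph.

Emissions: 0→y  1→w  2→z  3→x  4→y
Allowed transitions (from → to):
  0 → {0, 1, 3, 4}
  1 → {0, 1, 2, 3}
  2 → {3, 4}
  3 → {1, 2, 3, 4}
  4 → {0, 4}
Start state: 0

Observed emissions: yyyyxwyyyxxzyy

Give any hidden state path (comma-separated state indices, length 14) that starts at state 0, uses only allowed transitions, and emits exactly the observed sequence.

0,4,4,0,3,1,0,4,0,3,3,2,4,0

  pos 0: y in {0,4}, choose 0; start
  pos 1: y in {0,4}, choose 4; 0->4 ok
  pos 2: y in {0,4}, choose 4; 4->4 ok
  pos 3: y in {0,4}, choose 0; 4->0 ok
  pos 4: x in {3}, choose 3; 0->3 ok
  pos 5: w in {1}, choose 1; 3->1 ok
  pos 6: y in {0,4}, choose 0; 1->0 ok
  pos 7: y in {0,4}, choose 4; 0->4 ok
  pos 8: y in {0,4}, choose 0; 4->0 ok
  pos 9: x in {3}, choose 3; 0->3 ok
  pos 10: x in {3}, choose 3; 3->3 ok
  pos 11: z in {2}, choose 2; 3->2 ok
  pos 12: y in {0,4}, choose 4; 2->4 ok
  pos 13: y in {0,4}, choose 0; 4->0 ok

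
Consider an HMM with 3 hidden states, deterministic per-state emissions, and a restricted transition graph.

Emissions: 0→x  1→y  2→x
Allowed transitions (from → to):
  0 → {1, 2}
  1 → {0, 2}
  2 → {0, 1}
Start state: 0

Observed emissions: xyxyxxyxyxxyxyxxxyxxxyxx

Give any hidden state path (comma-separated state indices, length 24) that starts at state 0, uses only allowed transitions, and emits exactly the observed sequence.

0,1,2,1,0,2,1,0,1,2,0,1,0,1,0,2,0,1,2,0,2,1,2,0

  pos 0: x in {0,2}, choose 0; start
  pos 1: y in {1}, choose 1; 0->1 ok
  pos 2: x in {0,2}, choose 2; 1->2 ok
  pos 3: y in {1}, choose 1; 2->1 ok
  pos 4: x in {0,2}, choose 0; 1->0 ok
  pos 5: x in {0,2}, choose 2; 0->2 ok
  pos 6: y in {1}, choose 1; 2->1 ok
  pos 7: x in {0,2}, choose 0; 1->0 ok
  pos 8: y in {1}, choose 1; 0->1 ok
  pos 9: x in {0,2}, choose 2; 1->2 ok
  pos 10: x in {0,2}, choose 0; 2->0 ok
  pos 11: y in {1}, choose 1; 0->1 ok
  pos 12: x in {0,2}, choose 0; 1->0 ok
  pos 13: y in {1}, choose 1; 0->1 ok
  pos 14: x in {0,2}, choose 0; 1->0 ok
  pos 15: x in {0,2}, choose 2; 0->2 ok
  pos 16: x in {0,2}, choose 0; 2->0 ok
  pos 17: y in {1}, choose 1; 0->1 ok
  pos 18: x in {0,2}, choose 2; 1->2 ok
  pos 19: x in {0,2}, choose 0; 2->0 ok
  pos 20: x in {0,2}, choose 2; 0->2 ok
  pos 21: y in {1}, choose 1; 2->1 ok
  pos 22: x in {0,2}, choose 2; 1->2 ok
  pos 23: x in {0,2}, choose 0; 2->0 ok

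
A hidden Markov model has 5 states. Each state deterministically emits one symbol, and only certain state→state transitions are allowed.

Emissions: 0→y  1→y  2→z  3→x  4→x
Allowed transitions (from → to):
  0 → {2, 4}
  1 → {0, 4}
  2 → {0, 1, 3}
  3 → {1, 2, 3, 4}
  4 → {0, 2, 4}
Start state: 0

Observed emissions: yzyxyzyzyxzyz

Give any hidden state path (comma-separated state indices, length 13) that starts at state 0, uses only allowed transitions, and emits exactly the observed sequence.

  t0 'y' -> {0,1}, take 0 (start)
  t1 'z' -> {2}, take 2 (0->2 ok)
  t2 'y' -> {0,1}, take 1 (2->1 ok)
  t3 'x' -> {3,4}, take 4 (1->4 ok)
  t4 'y' -> {0,1}, take 0 (4->0 ok)
  t5 'z' -> {2}, take 2 (0->2 ok)
  t6 'y' -> {0,1}, take 0 (2->0 ok)
  t7 'z' -> {2}, take 2 (0->2 ok)
  t8 'y' -> {0,1}, take 1 (2->1 ok)
  t9 'x' -> {3,4}, take 4 (1->4 ok)
  t10 'z' -> {2}, take 2 (4->2 ok)
  t11 'y' -> {0,1}, take 0 (2->0 ok)
  t12 'z' -> {2}, take 2 (0->2 ok)

0,2,1,4,0,2,0,2,1,4,2,0,2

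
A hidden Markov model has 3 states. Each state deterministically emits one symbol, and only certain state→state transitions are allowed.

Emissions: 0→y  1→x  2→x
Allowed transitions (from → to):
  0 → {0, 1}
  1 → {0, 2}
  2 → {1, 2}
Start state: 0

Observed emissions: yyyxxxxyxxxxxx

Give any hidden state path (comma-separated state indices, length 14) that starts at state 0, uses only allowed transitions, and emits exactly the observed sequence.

  t0 'y' -> {0}, take 0 (start)
  t1 'y' -> {0}, take 0 (0->0 ok)
  t2 'y' -> {0}, take 0 (0->0 ok)
  t3 'x' -> {1,2}, take 1 (0->1 ok)
  t4 'x' -> {1,2}, take 2 (1->2 ok)
  t5 'x' -> {1,2}, take 2 (2->2 ok)
  t6 'x' -> {1,2}, take 1 (2->1 ok)
  t7 'y' -> {0}, take 0 (1->0 ok)
  t8 'x' -> {1,2}, take 1 (0->1 ok)
  t9 'x' -> {1,2}, take 2 (1->2 ok)
  t10 'x' -> {1,2}, take 1 (2->1 ok)
  t11 'x' -> {1,2}, take 2 (1->2 ok)
  t12 'x' -> {1,2}, take 2 (2->2 ok)
  t13 'x' -> {1,2}, take 2 (2->2 ok)

0,0,0,1,2,2,1,0,1,2,1,2,2,2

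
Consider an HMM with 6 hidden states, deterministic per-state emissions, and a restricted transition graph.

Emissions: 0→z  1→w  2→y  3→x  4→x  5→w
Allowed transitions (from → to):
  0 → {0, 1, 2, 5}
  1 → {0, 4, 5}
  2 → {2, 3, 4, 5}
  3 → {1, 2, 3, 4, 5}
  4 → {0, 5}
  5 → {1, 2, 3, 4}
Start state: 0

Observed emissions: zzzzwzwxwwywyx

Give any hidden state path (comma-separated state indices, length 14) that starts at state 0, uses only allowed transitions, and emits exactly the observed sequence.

0,0,0,0,1,0,5,3,1,5,2,5,2,4

  [0] z  {0}  => 0  start
  [1] z  {0}  => 0  0->0 ok
  [2] z  {0}  => 0  0->0 ok
  [3] z  {0}  => 0  0->0 ok
  [4] w  {1,5}  => 1  0->1 ok
  [5] z  {0}  => 0  1->0 ok
  [6] w  {1,5}  => 5  0->5 ok
  [7] x  {3,4}  => 3  5->3 ok
  [8] w  {1,5}  => 1  3->1 ok
  [9] w  {1,5}  => 5  1->5 ok
  [10] y  {2}  => 2  5->2 ok
  [11] w  {1,5}  => 5  2->5 ok
  [12] y  {2}  => 2  5->2 ok
  [13] x  {3,4}  => 4  2->4 ok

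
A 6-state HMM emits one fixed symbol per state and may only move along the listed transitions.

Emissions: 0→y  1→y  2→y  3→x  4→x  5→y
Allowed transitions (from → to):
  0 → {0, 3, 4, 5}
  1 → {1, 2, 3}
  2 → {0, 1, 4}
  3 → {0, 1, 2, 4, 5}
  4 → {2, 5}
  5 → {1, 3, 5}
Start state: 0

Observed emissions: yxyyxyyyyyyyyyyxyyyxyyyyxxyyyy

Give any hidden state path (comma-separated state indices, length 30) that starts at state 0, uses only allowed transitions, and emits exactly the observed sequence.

0,3,5,1,3,5,5,5,5,1,2,1,1,1,2,4,5,5,1,3,1,1,2,1,3,4,2,0,0,5

  t0 'y' -> {0,1,2,5}, take 0 (start)
  t1 'x' -> {3,4}, take 3 (0->3 ok)
  t2 'y' -> {0,1,2,5}, take 5 (3->5 ok)
  t3 'y' -> {0,1,2,5}, take 1 (5->1 ok)
  t4 'x' -> {3,4}, take 3 (1->3 ok)
  t5 'y' -> {0,1,2,5}, take 5 (3->5 ok)
  t6 'y' -> {0,1,2,5}, take 5 (5->5 ok)
  t7 'y' -> {0,1,2,5}, take 5 (5->5 ok)
  t8 'y' -> {0,1,2,5}, take 5 (5->5 ok)
  t9 'y' -> {0,1,2,5}, take 1 (5->1 ok)
  t10 'y' -> {0,1,2,5}, take 2 (1->2 ok)
  t11 'y' -> {0,1,2,5}, take 1 (2->1 ok)
  t12 'y' -> {0,1,2,5}, take 1 (1->1 ok)
  t13 'y' -> {0,1,2,5}, take 1 (1->1 ok)
  t14 'y' -> {0,1,2,5}, take 2 (1->2 ok)
  t15 'x' -> {3,4}, take 4 (2->4 ok)
  t16 'y' -> {0,1,2,5}, take 5 (4->5 ok)
  t17 'y' -> {0,1,2,5}, take 5 (5->5 ok)
  t18 'y' -> {0,1,2,5}, take 1 (5->1 ok)
  t19 'x' -> {3,4}, take 3 (1->3 ok)
  t20 'y' -> {0,1,2,5}, take 1 (3->1 ok)
  t21 'y' -> {0,1,2,5}, take 1 (1->1 ok)
  t22 'y' -> {0,1,2,5}, take 2 (1->2 ok)
  t23 'y' -> {0,1,2,5}, take 1 (2->1 ok)
  t24 'x' -> {3,4}, take 3 (1->3 ok)
  t25 'x' -> {3,4}, take 4 (3->4 ok)
  t26 'y' -> {0,1,2,5}, take 2 (4->2 ok)
  t27 'y' -> {0,1,2,5}, take 0 (2->0 ok)
  t28 'y' -> {0,1,2,5}, take 0 (0->0 ok)
  t29 'y' -> {0,1,2,5}, take 5 (0->5 ok)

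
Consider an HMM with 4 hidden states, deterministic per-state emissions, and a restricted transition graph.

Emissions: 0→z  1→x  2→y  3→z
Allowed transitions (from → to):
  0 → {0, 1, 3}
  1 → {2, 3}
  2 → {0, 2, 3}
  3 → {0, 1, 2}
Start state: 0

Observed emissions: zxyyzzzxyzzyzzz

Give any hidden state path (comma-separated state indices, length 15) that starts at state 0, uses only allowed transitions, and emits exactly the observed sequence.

  pos 0: z in {0,3}, choose 0; start
  pos 1: x in {1}, choose 1; 0->1 ok
  pos 2: y in {2}, choose 2; 1->2 ok
  pos 3: y in {2}, choose 2; 2->2 ok
  pos 4: z in {0,3}, choose 0; 2->0 ok
  pos 5: z in {0,3}, choose 0; 0->0 ok
  pos 6: z in {0,3}, choose 0; 0->0 ok
  pos 7: x in {1}, choose 1; 0->1 ok
  pos 8: y in {2}, choose 2; 1->2 ok
  pos 9: z in {0,3}, choose 0; 2->0 ok
  pos 10: z in {0,3}, choose 3; 0->3 ok
  pos 11: y in {2}, choose 2; 3->2 ok
  pos 12: z in {0,3}, choose 0; 2->0 ok
  pos 13: z in {0,3}, choose 3; 0->3 ok
  pos 14: z in {0,3}, choose 0; 3->0 ok

0,1,2,2,0,0,0,1,2,0,3,2,0,3,0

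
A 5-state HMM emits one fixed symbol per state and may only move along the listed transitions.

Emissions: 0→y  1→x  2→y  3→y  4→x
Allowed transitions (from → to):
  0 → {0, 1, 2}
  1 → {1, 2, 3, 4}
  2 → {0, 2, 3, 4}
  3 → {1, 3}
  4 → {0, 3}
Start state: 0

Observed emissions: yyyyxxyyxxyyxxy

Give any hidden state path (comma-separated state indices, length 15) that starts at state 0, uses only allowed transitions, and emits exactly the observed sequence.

0,2,0,0,1,1,2,0,1,4,3,3,1,4,0

  t0 'y' -> {0,2,3}, take 0 (start)
  t1 'y' -> {0,2,3}, take 2 (0->2 ok)
  t2 'y' -> {0,2,3}, take 0 (2->0 ok)
  t3 'y' -> {0,2,3}, take 0 (0->0 ok)
  t4 'x' -> {1,4}, take 1 (0->1 ok)
  t5 'x' -> {1,4}, take 1 (1->1 ok)
  t6 'y' -> {0,2,3}, take 2 (1->2 ok)
  t7 'y' -> {0,2,3}, take 0 (2->0 ok)
  t8 'x' -> {1,4}, take 1 (0->1 ok)
  t9 'x' -> {1,4}, take 4 (1->4 ok)
  t10 'y' -> {0,2,3}, take 3 (4->3 ok)
  t11 'y' -> {0,2,3}, take 3 (3->3 ok)
  t12 'x' -> {1,4}, take 1 (3->1 ok)
  t13 'x' -> {1,4}, take 4 (1->4 ok)
  t14 'y' -> {0,2,3}, take 0 (4->0 ok)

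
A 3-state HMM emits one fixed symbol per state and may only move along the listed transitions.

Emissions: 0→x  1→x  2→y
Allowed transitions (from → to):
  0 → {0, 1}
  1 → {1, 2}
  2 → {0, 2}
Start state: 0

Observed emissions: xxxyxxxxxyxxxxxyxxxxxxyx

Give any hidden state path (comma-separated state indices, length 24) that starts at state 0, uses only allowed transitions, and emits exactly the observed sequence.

  t0 'x' -> {0,1}, take 0 (start)
  t1 'x' -> {0,1}, take 0 (0->0 ok)
  t2 'x' -> {0,1}, take 1 (0->1 ok)
  t3 'y' -> {2}, take 2 (1->2 ok)
  t4 'x' -> {0,1}, take 0 (2->0 ok)
  t5 'x' -> {0,1}, take 0 (0->0 ok)
  t6 'x' -> {0,1}, take 1 (0->1 ok)
  t7 'x' -> {0,1}, take 1 (1->1 ok)
  t8 'x' -> {0,1}, take 1 (1->1 ok)
  t9 'y' -> {2}, take 2 (1->2 ok)
  t10 'x' -> {0,1}, take 0 (2->0 ok)
  t11 'x' -> {0,1}, take 1 (0->1 ok)
  t12 'x' -> {0,1}, take 1 (1->1 ok)
  t13 'x' -> {0,1}, take 1 (1->1 ok)
  t14 'x' -> {0,1}, take 1 (1->1 ok)
  t15 'y' -> {2}, take 2 (1->2 ok)
  t16 'x' -> {0,1}, take 0 (2->0 ok)
  t17 'x' -> {0,1}, take 0 (0->0 ok)
  t18 'x' -> {0,1}, take 0 (0->0 ok)
  t19 'x' -> {0,1}, take 1 (0->1 ok)
  t20 'x' -> {0,1}, take 1 (1->1 ok)
  t21 'x' -> {0,1}, take 1 (1->1 ok)
  t22 'y' -> {2}, take 2 (1->2 ok)
  t23 'x' -> {0,1}, take 0 (2->0 ok)

0,0,1,2,0,0,1,1,1,2,0,1,1,1,1,2,0,0,0,1,1,1,2,0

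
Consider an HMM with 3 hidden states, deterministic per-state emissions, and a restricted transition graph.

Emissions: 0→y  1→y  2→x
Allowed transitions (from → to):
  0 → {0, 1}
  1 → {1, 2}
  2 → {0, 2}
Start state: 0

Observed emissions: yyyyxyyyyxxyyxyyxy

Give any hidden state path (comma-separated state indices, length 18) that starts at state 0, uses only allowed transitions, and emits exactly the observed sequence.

  t0 'y' -> {0,1}, take 0 (start)
  t1 'y' -> {0,1}, take 0 (0->0 ok)
  t2 'y' -> {0,1}, take 0 (0->0 ok)
  t3 'y' -> {0,1}, take 1 (0->1 ok)
  t4 'x' -> {2}, take 2 (1->2 ok)
  t5 'y' -> {0,1}, take 0 (2->0 ok)
  t6 'y' -> {0,1}, take 1 (0->1 ok)
  t7 'y' -> {0,1}, take 1 (1->1 ok)
  t8 'y' -> {0,1}, take 1 (1->1 ok)
  t9 'x' -> {2}, take 2 (1->2 ok)
  t10 'x' -> {2}, take 2 (2->2 ok)
  t11 'y' -> {0,1}, take 0 (2->0 ok)
  t12 'y' -> {0,1}, take 1 (0->1 ok)
  t13 'x' -> {2}, take 2 (1->2 ok)
  t14 'y' -> {0,1}, take 0 (2->0 ok)
  t15 'y' -> {0,1}, take 1 (0->1 ok)
  t16 'x' -> {2}, take 2 (1->2 ok)
  t17 'y' -> {0,1}, take 0 (2->0 ok)

0,0,0,1,2,0,1,1,1,2,2,0,1,2,0,1,2,0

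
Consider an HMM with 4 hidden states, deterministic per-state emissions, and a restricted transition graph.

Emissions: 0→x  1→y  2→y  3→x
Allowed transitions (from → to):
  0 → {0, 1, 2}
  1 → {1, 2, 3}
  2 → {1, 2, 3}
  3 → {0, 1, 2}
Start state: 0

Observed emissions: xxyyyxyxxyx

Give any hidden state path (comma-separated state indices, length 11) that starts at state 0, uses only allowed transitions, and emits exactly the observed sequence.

0,0,2,2,2,3,2,3,0,1,3

  0: obs=x cand={0,3} pick 0 [start]
  1: obs=x cand={0,3} pick 0 [0->0 ok]
  2: obs=y cand={1,2} pick 2 [0->2 ok]
  3: obs=y cand={1,2} pick 2 [2->2 ok]
  4: obs=y cand={1,2} pick 2 [2->2 ok]
  5: obs=x cand={0,3} pick 3 [2->3 ok]
  6: obs=y cand={1,2} pick 2 [3->2 ok]
  7: obs=x cand={0,3} pick 3 [2->3 ok]
  8: obs=x cand={0,3} pick 0 [3->0 ok]
  9: obs=y cand={1,2} pick 1 [0->1 ok]
  10: obs=x cand={0,3} pick 3 [1->3 ok]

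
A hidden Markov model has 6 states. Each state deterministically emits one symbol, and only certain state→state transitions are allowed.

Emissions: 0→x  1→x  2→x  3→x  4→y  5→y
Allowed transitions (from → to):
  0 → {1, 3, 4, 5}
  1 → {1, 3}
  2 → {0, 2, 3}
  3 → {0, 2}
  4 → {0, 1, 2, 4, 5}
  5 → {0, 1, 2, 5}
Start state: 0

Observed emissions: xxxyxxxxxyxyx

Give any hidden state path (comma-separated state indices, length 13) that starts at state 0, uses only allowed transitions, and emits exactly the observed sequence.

  pos 0: x in {0,1,2,3}, choose 0; start
  pos 1: x in {0,1,2,3}, choose 3; 0->3 ok
  pos 2: x in {0,1,2,3}, choose 0; 3->0 ok
  pos 3: y in {4,5}, choose 5; 0->5 ok
  pos 4: x in {0,1,2,3}, choose 1; 5->1 ok
  pos 5: x in {0,1,2,3}, choose 3; 1->3 ok
  pos 6: x in {0,1,2,3}, choose 2; 3->2 ok
  pos 7: x in {0,1,2,3}, choose 3; 2->3 ok
  pos 8: x in {0,1,2,3}, choose 0; 3->0 ok
  pos 9: y in {4,5}, choose 5; 0->5 ok
  pos 10: x in {0,1,2,3}, choose 0; 5->0 ok
  pos 11: y in {4,5}, choose 5; 0->5 ok
  pos 12: x in {0,1,2,3}, choose 1; 5->1 ok

0,3,0,5,1,3,2,3,0,5,0,5,1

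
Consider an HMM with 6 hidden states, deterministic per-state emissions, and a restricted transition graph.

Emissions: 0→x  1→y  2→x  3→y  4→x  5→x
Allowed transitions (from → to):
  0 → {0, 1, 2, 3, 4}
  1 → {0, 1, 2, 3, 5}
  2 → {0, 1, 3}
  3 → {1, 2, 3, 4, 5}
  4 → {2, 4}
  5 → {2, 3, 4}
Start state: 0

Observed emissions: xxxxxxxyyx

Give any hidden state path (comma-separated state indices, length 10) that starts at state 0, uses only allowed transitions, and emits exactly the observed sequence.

  [0] x  {0,2,4,5}  => 0  start
  [1] x  {0,2,4,5}  => 4  0->4 ok
  [2] x  {0,2,4,5}  => 2  4->2 ok
  [3] x  {0,2,4,5}  => 0  2->0 ok
  [4] x  {0,2,4,5}  => 4  0->4 ok
  [5] x  {0,2,4,5}  => 4  4->4 ok
  [6] x  {0,2,4,5}  => 2  4->2 ok
  [7] y  {1,3}  => 3  2->3 ok
  [8] y  {1,3}  => 3  3->3 ok
  [9] x  {0,2,4,5}  => 5  3->5 ok

0,4,2,0,4,4,2,3,3,5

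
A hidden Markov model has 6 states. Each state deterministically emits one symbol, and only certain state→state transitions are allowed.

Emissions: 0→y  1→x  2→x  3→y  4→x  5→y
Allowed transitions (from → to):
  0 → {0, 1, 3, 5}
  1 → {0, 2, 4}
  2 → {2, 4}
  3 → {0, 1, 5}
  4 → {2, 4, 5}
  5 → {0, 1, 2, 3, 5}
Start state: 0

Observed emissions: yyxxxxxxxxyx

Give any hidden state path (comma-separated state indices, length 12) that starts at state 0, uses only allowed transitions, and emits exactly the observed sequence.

  pos 0: y in {0,3,5}, choose 0; start
  pos 1: y in {0,3,5}, choose 3; 0->3 ok
  pos 2: x in {1,2,4}, choose 1; 3->1 ok
  pos 3: x in {1,2,4}, choose 2; 1->2 ok
  pos 4: x in {1,2,4}, choose 4; 2->4 ok
  pos 5: x in {1,2,4}, choose 2; 4->2 ok
  pos 6: x in {1,2,4}, choose 2; 2->2 ok
  pos 7: x in {1,2,4}, choose 4; 2->4 ok
  pos 8: x in {1,2,4}, choose 4; 4->4 ok
  pos 9: x in {1,2,4}, choose 4; 4->4 ok
  pos 10: y in {0,3,5}, choose 5; 4->5 ok
  pos 11: x in {1,2,4}, choose 2; 5->2 ok

0,3,1,2,4,2,2,4,4,4,5,2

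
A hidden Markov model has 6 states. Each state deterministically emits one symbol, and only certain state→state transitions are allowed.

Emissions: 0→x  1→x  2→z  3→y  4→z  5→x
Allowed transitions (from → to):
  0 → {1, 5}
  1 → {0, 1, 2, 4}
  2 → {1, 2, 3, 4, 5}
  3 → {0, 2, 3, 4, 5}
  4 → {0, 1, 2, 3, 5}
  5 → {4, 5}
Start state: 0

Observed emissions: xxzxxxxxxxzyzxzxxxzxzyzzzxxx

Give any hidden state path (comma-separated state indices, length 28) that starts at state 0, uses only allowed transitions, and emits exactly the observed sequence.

  [0] x  {0,1,5}  => 0  start
  [1] x  {0,1,5}  => 5  0->5 ok
  [2] z  {2,4}  => 4  5->4 ok
  [3] x  {0,1,5}  => 1  4->1 ok
  [4] x  {0,1,5}  => 0  1->0 ok
  [5] x  {0,1,5}  => 1  0->1 ok
  [6] x  {0,1,5}  => 0  1->0 ok
  [7] x  {0,1,5}  => 1  0->1 ok
  [8] x  {0,1,5}  => 0  1->0 ok
  [9] x  {0,1,5}  => 1  0->1 ok
  [10] z  {2,4}  => 2  1->2 ok
  [11] y  {3}  => 3  2->3 ok
  [12] z  {2,4}  => 4  3->4 ok
  [13] x  {0,1,5}  => 1  4->1 ok
  [14] z  {2,4}  => 2  1->2 ok
  [15] x  {0,1,5}  => 1  2->1 ok
  [16] x  {0,1,5}  => 0  1->0 ok
  [17] x  {0,1,5}  => 1  0->1 ok
  [18] z  {2,4}  => 2  1->2 ok
  [19] x  {0,1,5}  => 1  2->1 ok
  [20] z  {2,4}  => 2  1->2 ok
  [21] y  {3}  => 3  2->3 ok
  [22] z  {2,4}  => 2  3->2 ok
  [23] z  {2,4}  => 2  2->2 ok
  [24] z  {2,4}  => 4  2->4 ok
  [25] x  {0,1,5}  => 1  4->1 ok
  [26] x  {0,1,5}  => 0  1->0 ok
  [27] x  {0,1,5}  => 5  0->5 ok

0,5,4,1,0,1,0,1,0,1,2,3,4,1,2,1,0,1,2,1,2,3,2,2,4,1,0,5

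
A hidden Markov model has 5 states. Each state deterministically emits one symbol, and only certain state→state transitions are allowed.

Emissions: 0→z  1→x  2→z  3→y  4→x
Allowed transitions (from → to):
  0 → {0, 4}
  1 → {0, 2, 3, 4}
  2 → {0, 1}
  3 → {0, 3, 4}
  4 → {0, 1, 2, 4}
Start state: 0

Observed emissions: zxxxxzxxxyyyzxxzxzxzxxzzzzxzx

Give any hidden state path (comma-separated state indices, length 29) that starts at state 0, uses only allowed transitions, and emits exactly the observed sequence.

0,4,4,1,4,0,4,4,1,3,3,3,0,4,4,0,4,2,1,2,1,4,2,0,0,0,4,2,1

  t0 'z' -> {0,2}, take 0 (start)
  t1 'x' -> {1,4}, take 4 (0->4 ok)
  t2 'x' -> {1,4}, take 4 (4->4 ok)
  t3 'x' -> {1,4}, take 1 (4->1 ok)
  t4 'x' -> {1,4}, take 4 (1->4 ok)
  t5 'z' -> {0,2}, take 0 (4->0 ok)
  t6 'x' -> {1,4}, take 4 (0->4 ok)
  t7 'x' -> {1,4}, take 4 (4->4 ok)
  t8 'x' -> {1,4}, take 1 (4->1 ok)
  t9 'y' -> {3}, take 3 (1->3 ok)
  t10 'y' -> {3}, take 3 (3->3 ok)
  t11 'y' -> {3}, take 3 (3->3 ok)
  t12 'z' -> {0,2}, take 0 (3->0 ok)
  t13 'x' -> {1,4}, take 4 (0->4 ok)
  t14 'x' -> {1,4}, take 4 (4->4 ok)
  t15 'z' -> {0,2}, take 0 (4->0 ok)
  t16 'x' -> {1,4}, take 4 (0->4 ok)
  t17 'z' -> {0,2}, take 2 (4->2 ok)
  t18 'x' -> {1,4}, take 1 (2->1 ok)
  t19 'z' -> {0,2}, take 2 (1->2 ok)
  t20 'x' -> {1,4}, take 1 (2->1 ok)
  t21 'x' -> {1,4}, take 4 (1->4 ok)
  t22 'z' -> {0,2}, take 2 (4->2 ok)
  t23 'z' -> {0,2}, take 0 (2->0 ok)
  t24 'z' -> {0,2}, take 0 (0->0 ok)
  t25 'z' -> {0,2}, take 0 (0->0 ok)
  t26 'x' -> {1,4}, take 4 (0->4 ok)
  t27 'z' -> {0,2}, take 2 (4->2 ok)
  t28 'x' -> {1,4}, take 1 (2->1 ok)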